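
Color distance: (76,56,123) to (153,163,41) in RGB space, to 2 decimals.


d = √[(R₁-R₂)² + (G₁-G₂)² + (B₁-B₂)²]
d = √[(76-153)² + (56-163)² + (123-41)²]
d = √[5929 + 11449 + 6724]
d = √24102
d ≈ 155.25


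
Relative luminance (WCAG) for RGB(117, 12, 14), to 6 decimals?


Linearize each channel (sRGB transfer function): c = v/255; c_lin = c/12.92 if c ≤ 0.04045, else ((c+0.055)/1.055)^2.4
  R: 117/255 ≈ 0.458824 > 0.04045 → ((0.458824+0.055)/1.055)^2.4 ≈ 0.177888
  G: 12/255 ≈ 0.047059 > 0.04045 → ((0.047059+0.055)/1.055)^2.4 ≈ 0.003677
  B: 14/255 ≈ 0.054902 > 0.04045 → ((0.054902+0.055)/1.055)^2.4 ≈ 0.004391
R_lin = 0.177888, G_lin = 0.003677, B_lin = 0.004391
L = 0.2126×R + 0.7152×G + 0.0722×B
L = 0.2126×0.177888 + 0.7152×0.003677 + 0.0722×0.004391
L ≈ 0.040766


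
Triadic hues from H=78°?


Triadic: equally spaced at 120° intervals
H1 = 78°
H2 = (78 + 120) mod 360 = 198°
H3 = (78 + 240) mod 360 = 318°
Triadic = 78°, 198°, 318°


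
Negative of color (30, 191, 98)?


Invert: (255-R, 255-G, 255-B)
R: 255-30 = 225
G: 255-191 = 64
B: 255-98 = 157
= RGB(225, 64, 157)


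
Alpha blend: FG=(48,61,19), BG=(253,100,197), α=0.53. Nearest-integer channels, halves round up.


C = α×F + (1-α)×B, with 1-α = 0.47
R: 0.53×48 + 0.47×253 = 25.44 + 118.91 = 144.35 → 144
G: 0.53×61 + 0.47×100 = 32.33 + 47.00 = 79.33 → 79
B: 0.53×19 + 0.47×197 = 10.07 + 92.59 = 102.66 → 103
= RGB(144, 79, 103)


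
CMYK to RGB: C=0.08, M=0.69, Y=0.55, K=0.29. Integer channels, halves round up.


R = 255 × (1-C) × (1-K) = 255 × 0.92 × 0.71 = 166.566 → 167
G = 255 × (1-M) × (1-K) = 255 × 0.31 × 0.71 = 56.1255 → 56
B = 255 × (1-Y) × (1-K) = 255 × 0.45 × 0.71 = 81.4725 → 81
= RGB(167, 56, 81)


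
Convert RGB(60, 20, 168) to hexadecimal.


R = 60 → 3C (hex)
G = 20 → 14 (hex)
B = 168 → A8 (hex)
Hex = #3C14A8


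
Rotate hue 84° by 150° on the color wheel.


New hue = (H + rotation) mod 360
New hue = (84 + 150) mod 360
= 234 mod 360
= 234°


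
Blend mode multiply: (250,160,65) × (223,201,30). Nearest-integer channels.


Multiply: C = A×B/255, rounded to nearest integer
R: 250×223/255 = 55750/255 ≈ 218.627 → 219
G: 160×201/255 = 32160/255 ≈ 126.118 → 126
B: 65×30/255 = 1950/255 ≈ 7.647 → 8
= RGB(219, 126, 8)


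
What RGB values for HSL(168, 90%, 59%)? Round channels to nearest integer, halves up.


H=168°, S=0.90, L=0.59
C = (1-|2L-1|)×S = (1-|0.18|)×0.90 = 0.738
H' = H/60 = 168/60 ≈ 2.8000; X = C×(1-|H' mod 2 - 1|) = 0.5904
m = L - C/2 = 0.59 - 0.369 = 0.221
Sector ⌊H'⌋ = 2 → (R',G',B') = (0.0, 0.738, 0.5904)
RGB = ((R'+m)×255, (G'+m)×255, (B'+m)×255) = (56.355, 244.545, 206.907)
Round half up → RGB(56, 245, 207)


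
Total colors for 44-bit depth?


Colors = 2^bits = 2^44
= 17,592,186,044,416 colors


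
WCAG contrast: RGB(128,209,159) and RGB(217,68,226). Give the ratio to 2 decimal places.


Linearize each sRGB channel c=v/255: c/12.92 if c ≤ 0.04045 else ((c+0.055)/1.055)^2.4
L = 0.2126×R_lin + 0.7152×G_lin + 0.0722×B_lin
Color 1 (128,209,159):
  R=128: 128/255≈0.5020 > 0.04045 → ((0.5020+0.055)/1.055)^2.4 ≈ 0.21586
  G=209: 209/255≈0.8196 > 0.04045 → ((0.8196+0.055)/1.055)^2.4 ≈ 0.63760
  B=159: 159/255≈0.6235 > 0.04045 → ((0.6235+0.055)/1.055)^2.4 ≈ 0.34670
  L1 = 0.2126×0.21586 + 0.7152×0.63760 + 0.0722×0.34670 ≈ 0.52693
Color 2 (217,68,226):
  R=217: 217/255≈0.8510 > 0.04045 → ((0.8510+0.055)/1.055)^2.4 ≈ 0.69387
  G=68: 68/255≈0.2667 > 0.04045 → ((0.2667+0.055)/1.055)^2.4 ≈ 0.05781
  B=226: 226/255≈0.8863 > 0.04045 → ((0.8863+0.055)/1.055)^2.4 ≈ 0.76052
  L2 = 0.2126×0.69387 + 0.7152×0.05781 + 0.0722×0.76052 ≈ 0.24377
Lighter = 0.52693, Darker = 0.24377
Ratio = (L_lighter + 0.05) / (L_darker + 0.05)
Ratio = (0.52693 + 0.05) / (0.24377 + 0.05) = 0.57693 / 0.29377 ≈ 1.9639
Ratio ≈ 1.96:1


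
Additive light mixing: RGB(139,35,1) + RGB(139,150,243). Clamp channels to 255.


Additive: each channel = min(255, C₁+C₂)
R: 139+139 = 278 → 255
G: 35+150 = 185 → 185
B: 1+243 = 244 → 244
= RGB(255, 185, 244)


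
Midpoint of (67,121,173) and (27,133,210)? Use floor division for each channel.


Midpoint: each channel = ⌊(C₁+C₂)/2⌋
R: ⌊(67+27)/2⌋ = 47
G: ⌊(121+133)/2⌋ = 127
B: ⌊(173+210)/2⌋ = 191
= RGB(47, 127, 191)


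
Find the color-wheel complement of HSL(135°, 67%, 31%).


Complement = opposite side of color wheel = hue + 180°
H' = (135 + 180) mod 360 = 315°
S and L unchanged.
= HSL(315°, 67%, 31%)


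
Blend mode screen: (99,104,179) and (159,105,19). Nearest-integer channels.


Screen: C = 255 - (255-A)×(255-B)/255, rounded to nearest integer
R: 255 - (255-99)×(255-159)/255 = 255 - 14976/255 ≈ 255 - 58.729 = 196.271 → 196
G: 255 - (255-104)×(255-105)/255 = 255 - 22650/255 ≈ 255 - 88.824 = 166.176 → 166
B: 255 - (255-179)×(255-19)/255 = 255 - 17936/255 ≈ 255 - 70.337 = 184.663 → 185
= RGB(196, 166, 185)


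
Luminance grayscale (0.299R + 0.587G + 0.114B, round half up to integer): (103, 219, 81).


Gray = 0.299×R + 0.587×G + 0.114×B
Gray = 0.299×103 + 0.587×219 + 0.114×81
Gray = 30.797 + 128.553 + 9.234
Gray = 168.584 → round half up → 169
Gray = 169


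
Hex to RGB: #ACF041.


AC → 172 (R)
F0 → 240 (G)
41 → 65 (B)
= RGB(172, 240, 65)


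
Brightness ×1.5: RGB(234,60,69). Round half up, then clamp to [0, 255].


Multiply each channel by 1.5, round half up, clamp to [0, 255]
R: 234×1.5 = 351 → clamp → 255
G: 60×1.5 = 90
B: 69×1.5 = 103.5 → round → 104
= RGB(255, 90, 104)


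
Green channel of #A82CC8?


Color: #A82CC8
R = A8 = 168
G = 2C = 44
B = C8 = 200
Green = 44


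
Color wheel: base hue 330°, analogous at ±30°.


Base hue: 330°
Left analog: (330 - 30) mod 360 = 300°
Right analog: (330 + 30) mod 360 = 0°
Analogous hues = 300° and 0°


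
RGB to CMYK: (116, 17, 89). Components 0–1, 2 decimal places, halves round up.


R'=116/255≈0.4549, G'=17/255≈0.0667, B'=89/255≈0.3490
K = 1 - max(R',G',B') = 1 - 116/255 = 139/255 = 0.54509… → 0.55
(1-R'-K)/(1-K) simplifies to (max-R)/max with max = 116:
C = (116-116)/116 = 0/116 = 0 → 0.00
M = (116-17)/116 = 99/116 = 0.85344… → 0.85
Y = (116-89)/116 = 27/116 = 0.23275… → 0.23
= CMYK(0.00, 0.85, 0.23, 0.55)


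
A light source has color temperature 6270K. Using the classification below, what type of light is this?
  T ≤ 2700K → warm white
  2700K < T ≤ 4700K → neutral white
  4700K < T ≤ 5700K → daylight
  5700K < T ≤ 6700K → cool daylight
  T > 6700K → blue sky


Temperature: 6270K
5700K < 6270K ≤ 6700K → cool daylight
Classification: cool daylight


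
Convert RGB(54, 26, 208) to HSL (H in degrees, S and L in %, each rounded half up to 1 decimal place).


Normalize: R'=54/255≈0.2118, G'=26/255≈0.1020, B'=208/255≈0.8157
Max=208/255, Min=26/255, Δ=Max-Min=182/255
L = (Max+Min)/2 = (208+26)/510 = 234/510 = 0.45882… → L = 45.9%
L ≤ 0.5 → S = Δ/(Max+Min) = 182/(208+26) = 182/234 = 0.77777… → S = 77.8%
(the 1/255 factors cancel in S and H, so raw channel differences can be used)
Max is B' → H = 60 × ((R-G)/Δ + 4) = 60 × ((54-26)/182 + 4)
  28/182 + 4 = 0.1538… + 4 = 4.1538…
  H = 60 × 4.1538… = 249.230…° → H = 249.2°
= HSL(249.2°, 77.8%, 45.9%)


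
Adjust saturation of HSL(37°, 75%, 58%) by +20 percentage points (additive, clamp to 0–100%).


Original S = 75%
Adjustment = +20 percentage points
New S = 75 + (20) = 95
Clamp to [0, 100] → 95
= HSL(37°, 95%, 58%)


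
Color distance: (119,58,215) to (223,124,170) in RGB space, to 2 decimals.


d = √[(R₁-R₂)² + (G₁-G₂)² + (B₁-B₂)²]
d = √[(119-223)² + (58-124)² + (215-170)²]
d = √[10816 + 4356 + 2025]
d = √17197
d ≈ 131.14


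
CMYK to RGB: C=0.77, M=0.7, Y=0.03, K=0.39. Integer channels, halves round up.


R = 255 × (1-C) × (1-K) = 255 × 0.23 × 0.61 = 35.7765 → 36
G = 255 × (1-M) × (1-K) = 255 × 0.30 × 0.61 = 46.665 → 47
B = 255 × (1-Y) × (1-K) = 255 × 0.97 × 0.61 = 150.8835 → 151
= RGB(36, 47, 151)


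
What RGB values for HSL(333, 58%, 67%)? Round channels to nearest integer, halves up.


H=333°, S=0.58, L=0.67
C = (1-|2L-1|)×S = (1-|0.34|)×0.58 = 0.3828
H' = H/60 = 333/60 ≈ 5.5500; X = C×(1-|H' mod 2 - 1|) = 0.17226
m = L - C/2 = 0.67 - 0.1914 = 0.4786
Sector ⌊H'⌋ = 5 → (R',G',B') = (0.3828, 0.0, 0.17226)
RGB = ((R'+m)×255, (G'+m)×255, (B'+m)×255) = (219.657, 122.043, 165.9693)
Round half up → RGB(220, 122, 166)


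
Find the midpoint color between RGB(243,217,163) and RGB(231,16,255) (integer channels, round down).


Midpoint: each channel = ⌊(C₁+C₂)/2⌋
R: ⌊(243+231)/2⌋ = 237
G: ⌊(217+16)/2⌋ = 116
B: ⌊(163+255)/2⌋ = 209
= RGB(237, 116, 209)


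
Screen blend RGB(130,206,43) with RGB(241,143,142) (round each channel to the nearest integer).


Screen: C = 255 - (255-A)×(255-B)/255, rounded to nearest integer
R: 255 - (255-130)×(255-241)/255 = 255 - 1750/255 ≈ 255 - 6.863 = 248.137 → 248
G: 255 - (255-206)×(255-143)/255 = 255 - 5488/255 ≈ 255 - 21.522 = 233.478 → 233
B: 255 - (255-43)×(255-142)/255 = 255 - 23956/255 ≈ 255 - 93.945 = 161.055 → 161
= RGB(248, 233, 161)


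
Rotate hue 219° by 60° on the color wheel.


New hue = (H + rotation) mod 360
New hue = (219 + 60) mod 360
= 279 mod 360
= 279°


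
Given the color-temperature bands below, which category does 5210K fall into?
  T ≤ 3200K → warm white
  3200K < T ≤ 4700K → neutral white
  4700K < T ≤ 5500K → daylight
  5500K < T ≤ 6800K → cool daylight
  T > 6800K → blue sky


Temperature: 5210K
4700K < 5210K ≤ 5500K → daylight
Classification: daylight


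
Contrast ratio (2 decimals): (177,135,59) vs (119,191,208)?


Linearize each sRGB channel c=v/255: c/12.92 if c ≤ 0.04045 else ((c+0.055)/1.055)^2.4
L = 0.2126×R_lin + 0.7152×G_lin + 0.0722×B_lin
Color 1 (177,135,59):
  R=177: 177/255≈0.6941 > 0.04045 → ((0.6941+0.055)/1.055)^2.4 ≈ 0.43966
  G=135: 135/255≈0.5294 > 0.04045 → ((0.5294+0.055)/1.055)^2.4 ≈ 0.24228
  B=59: 59/255≈0.2314 > 0.04045 → ((0.2314+0.055)/1.055)^2.4 ≈ 0.04374
  L1 = 0.2126×0.43966 + 0.7152×0.24228 + 0.0722×0.04374 ≈ 0.26991
Color 2 (119,191,208):
  R=119: 119/255≈0.4667 > 0.04045 → ((0.4667+0.055)/1.055)^2.4 ≈ 0.18447
  G=191: 191/255≈0.7490 > 0.04045 → ((0.7490+0.055)/1.055)^2.4 ≈ 0.52100
  B=208: 208/255≈0.8157 > 0.04045 → ((0.8157+0.055)/1.055)^2.4 ≈ 0.63076
  L2 = 0.2126×0.18447 + 0.7152×0.52100 + 0.0722×0.63076 ≈ 0.45738
Lighter = 0.45738, Darker = 0.26991
Ratio = (L_lighter + 0.05) / (L_darker + 0.05)
Ratio = (0.45738 + 0.05) / (0.26991 + 0.05) = 0.50738 / 0.31991 ≈ 1.5860
Ratio ≈ 1.59:1


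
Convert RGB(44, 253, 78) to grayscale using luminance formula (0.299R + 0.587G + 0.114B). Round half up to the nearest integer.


Gray = 0.299×R + 0.587×G + 0.114×B
Gray = 0.299×44 + 0.587×253 + 0.114×78
Gray = 13.156 + 148.511 + 8.892
Gray = 170.559 → round half up → 171
Gray = 171


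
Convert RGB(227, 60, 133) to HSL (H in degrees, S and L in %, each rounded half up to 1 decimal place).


Normalize: R'=227/255≈0.8902, G'=60/255≈0.2353, B'=133/255≈0.5216
Max=227/255, Min=60/255, Δ=Max-Min=167/255
L = (Max+Min)/2 = (227+60)/510 = 287/510 = 0.56274… → L = 56.3%
L > 0.5 → S = Δ/(2-Max-Min) = 167/(510-227-60) = 167/223 = 0.74887… → S = 74.9%
(the 1/255 factors cancel in S and H, so raw channel differences can be used)
Max is R' → H = 60 × (((G-B)/Δ) mod 6) = 60 × (((60-133)/167) mod 6)
  (-73)/167 = -0.4371…; negative, so add 6 → 5.5628…
  H = 60 × 5.5628… = 333.772…° → H = 333.8°
= HSL(333.8°, 74.9%, 56.3%)


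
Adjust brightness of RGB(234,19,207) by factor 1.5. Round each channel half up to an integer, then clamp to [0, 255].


Multiply each channel by 1.5, round half up, clamp to [0, 255]
R: 234×1.5 = 351 → clamp → 255
G: 19×1.5 = 28.5 → round → 29
B: 207×1.5 = 310.5 → round → 311 → clamp → 255
= RGB(255, 29, 255)


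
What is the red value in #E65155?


Color: #E65155
R = E6 = 230
G = 51 = 81
B = 55 = 85
Red = 230


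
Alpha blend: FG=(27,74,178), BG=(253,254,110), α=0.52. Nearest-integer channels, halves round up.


C = α×F + (1-α)×B, with 1-α = 0.48
R: 0.52×27 + 0.48×253 = 14.04 + 121.44 = 135.48 → 135
G: 0.52×74 + 0.48×254 = 38.48 + 121.92 = 160.40 → 160
B: 0.52×178 + 0.48×110 = 92.56 + 52.80 = 145.36 → 145
= RGB(135, 160, 145)


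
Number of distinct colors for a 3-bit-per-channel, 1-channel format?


Total bits = 3 bits/channel × 1 channels = 3 bits
Distinct colors = 2^3
= 8 colors


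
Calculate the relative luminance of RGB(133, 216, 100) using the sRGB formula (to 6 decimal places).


Linearize each channel (sRGB transfer function): c = v/255; c_lin = c/12.92 if c ≤ 0.04045, else ((c+0.055)/1.055)^2.4
  R: 133/255 ≈ 0.521569 > 0.04045 → ((0.521569+0.055)/1.055)^2.4 ≈ 0.234551
  G: 216/255 ≈ 0.847059 > 0.04045 → ((0.847059+0.055)/1.055)^2.4 ≈ 0.686685
  B: 100/255 ≈ 0.392157 > 0.04045 → ((0.392157+0.055)/1.055)^2.4 ≈ 0.127438
R_lin = 0.234551, G_lin = 0.686685, B_lin = 0.127438
L = 0.2126×R + 0.7152×G + 0.0722×B
L = 0.2126×0.234551 + 0.7152×0.686685 + 0.0722×0.127438
L ≈ 0.550184


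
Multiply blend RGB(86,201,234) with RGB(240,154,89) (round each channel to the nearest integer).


Multiply: C = A×B/255, rounded to nearest integer
R: 86×240/255 = 20640/255 ≈ 80.941 → 81
G: 201×154/255 = 30954/255 ≈ 121.388 → 121
B: 234×89/255 = 20826/255 ≈ 81.671 → 82
= RGB(81, 121, 82)


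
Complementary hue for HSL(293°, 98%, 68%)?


Complement = opposite side of color wheel = hue + 180°
H' = (293 + 180) mod 360 = 113°
S and L unchanged.
= HSL(113°, 98%, 68%)


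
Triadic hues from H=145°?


Triadic: equally spaced at 120° intervals
H1 = 145°
H2 = (145 + 120) mod 360 = 265°
H3 = (145 + 240) mod 360 = 25°
Triadic = 145°, 265°, 25°


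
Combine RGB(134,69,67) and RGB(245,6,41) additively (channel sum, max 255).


Additive: each channel = min(255, C₁+C₂)
R: 134+245 = 379 → 255
G: 69+6 = 75 → 75
B: 67+41 = 108 → 108
= RGB(255, 75, 108)


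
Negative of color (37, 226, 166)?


Invert: (255-R, 255-G, 255-B)
R: 255-37 = 218
G: 255-226 = 29
B: 255-166 = 89
= RGB(218, 29, 89)


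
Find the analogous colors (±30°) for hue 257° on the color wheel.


Base hue: 257°
Left analog: (257 - 30) mod 360 = 227°
Right analog: (257 + 30) mod 360 = 287°
Analogous hues = 227° and 287°


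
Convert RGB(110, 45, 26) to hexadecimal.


R = 110 → 6E (hex)
G = 45 → 2D (hex)
B = 26 → 1A (hex)
Hex = #6E2D1A


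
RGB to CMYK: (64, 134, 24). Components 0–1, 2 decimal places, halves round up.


R'=64/255≈0.2510, G'=134/255≈0.5255, B'=24/255≈0.0941
K = 1 - max(R',G',B') = 1 - 134/255 = 121/255 = 0.47450… → 0.47
(1-R'-K)/(1-K) simplifies to (max-R)/max with max = 134:
C = (134-64)/134 = 70/134 = 0.52238… → 0.52
M = (134-134)/134 = 0/134 = 0 → 0.00
Y = (134-24)/134 = 110/134 = 0.82089… → 0.82
= CMYK(0.52, 0.00, 0.82, 0.47)


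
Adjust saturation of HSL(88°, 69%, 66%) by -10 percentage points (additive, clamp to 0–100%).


Original S = 69%
Adjustment = -10 percentage points
New S = 69 + (-10) = 59
Clamp to [0, 100] → 59
= HSL(88°, 59%, 66%)


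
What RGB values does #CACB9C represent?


CA → 202 (R)
CB → 203 (G)
9C → 156 (B)
= RGB(202, 203, 156)


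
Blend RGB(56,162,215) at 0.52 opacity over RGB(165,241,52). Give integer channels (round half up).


C = α×F + (1-α)×B, with 1-α = 0.48
R: 0.52×56 + 0.48×165 = 29.12 + 79.20 = 108.32 → 108
G: 0.52×162 + 0.48×241 = 84.24 + 115.68 = 199.92 → 200
B: 0.52×215 + 0.48×52 = 111.80 + 24.96 = 136.76 → 137
= RGB(108, 200, 137)


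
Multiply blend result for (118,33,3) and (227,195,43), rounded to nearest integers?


Multiply: C = A×B/255, rounded to nearest integer
R: 118×227/255 = 26786/255 ≈ 105.043 → 105
G: 33×195/255 = 6435/255 ≈ 25.235 → 25
B: 3×43/255 = 129/255 ≈ 0.506 → 1
= RGB(105, 25, 1)


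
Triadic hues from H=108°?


Triadic: equally spaced at 120° intervals
H1 = 108°
H2 = (108 + 120) mod 360 = 228°
H3 = (108 + 240) mod 360 = 348°
Triadic = 108°, 228°, 348°


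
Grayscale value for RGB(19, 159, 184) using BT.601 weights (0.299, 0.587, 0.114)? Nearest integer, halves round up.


Gray = 0.299×R + 0.587×G + 0.114×B
Gray = 0.299×19 + 0.587×159 + 0.114×184
Gray = 5.681 + 93.333 + 20.976
Gray = 119.990 → round half up → 120
Gray = 120


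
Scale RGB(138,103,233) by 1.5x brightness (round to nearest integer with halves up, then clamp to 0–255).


Multiply each channel by 1.5, round half up, clamp to [0, 255]
R: 138×1.5 = 207
G: 103×1.5 = 154.5 → round → 155
B: 233×1.5 = 349.5 → round → 350 → clamp → 255
= RGB(207, 155, 255)


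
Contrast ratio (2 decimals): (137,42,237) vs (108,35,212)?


Linearize each sRGB channel c=v/255: c/12.92 if c ≤ 0.04045 else ((c+0.055)/1.055)^2.4
L = 0.2126×R_lin + 0.7152×G_lin + 0.0722×B_lin
Color 1 (137,42,237):
  R=137: 137/255≈0.5373 > 0.04045 → ((0.5373+0.055)/1.055)^2.4 ≈ 0.25016
  G=42: 42/255≈0.1647 > 0.04045 → ((0.1647+0.055)/1.055)^2.4 ≈ 0.02315
  B=237: 237/255≈0.9294 > 0.04045 → ((0.9294+0.055)/1.055)^2.4 ≈ 0.84687
  L1 = 0.2126×0.25016 + 0.7152×0.02315 + 0.0722×0.84687 ≈ 0.13089
Color 2 (108,35,212):
  R=108: 108/255≈0.4235 > 0.04045 → ((0.4235+0.055)/1.055)^2.4 ≈ 0.14996
  G=35: 35/255≈0.1373 > 0.04045 → ((0.1373+0.055)/1.055)^2.4 ≈ 0.01681
  B=212: 212/255≈0.8314 > 0.04045 → ((0.8314+0.055)/1.055)^2.4 ≈ 0.65837
  L2 = 0.2126×0.14996 + 0.7152×0.01681 + 0.0722×0.65837 ≈ 0.09144
Lighter = 0.13089, Darker = 0.09144
Ratio = (L_lighter + 0.05) / (L_darker + 0.05)
Ratio = (0.13089 + 0.05) / (0.09144 + 0.05) = 0.18089 / 0.14144 ≈ 1.2789
Ratio ≈ 1.28:1


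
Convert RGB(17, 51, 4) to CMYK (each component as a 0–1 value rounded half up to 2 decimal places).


R'=17/255≈0.0667, G'=51/255≈0.2000, B'=4/255≈0.0157
K = 1 - max(R',G',B') = 1 - 51/255 = 204/255 = 0.8 → 0.80
(1-R'-K)/(1-K) simplifies to (max-R)/max with max = 51:
C = (51-17)/51 = 34/51 = 0.66666… → 0.67
M = (51-51)/51 = 0/51 = 0 → 0.00
Y = (51-4)/51 = 47/51 = 0.92156… → 0.92
= CMYK(0.67, 0.00, 0.92, 0.80)


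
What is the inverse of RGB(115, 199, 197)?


Invert: (255-R, 255-G, 255-B)
R: 255-115 = 140
G: 255-199 = 56
B: 255-197 = 58
= RGB(140, 56, 58)


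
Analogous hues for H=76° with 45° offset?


Base hue: 76°
Left analog: (76 - 45) mod 360 = 31°
Right analog: (76 + 45) mod 360 = 121°
Analogous hues = 31° and 121°


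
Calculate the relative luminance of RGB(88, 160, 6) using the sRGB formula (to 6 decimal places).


Linearize each channel (sRGB transfer function): c = v/255; c_lin = c/12.92 if c ≤ 0.04045, else ((c+0.055)/1.055)^2.4
  R: 88/255 ≈ 0.345098 > 0.04045 → ((0.345098+0.055)/1.055)^2.4 ≈ 0.097587
  G: 160/255 ≈ 0.627451 > 0.04045 → ((0.627451+0.055)/1.055)^2.4 ≈ 0.351533
  B: 6/255 ≈ 0.023529 ≤ 0.04045 → 0.023529/12.92 ≈ 0.001821
R_lin = 0.097587, G_lin = 0.351533, B_lin = 0.001821
L = 0.2126×R + 0.7152×G + 0.0722×B
L = 0.2126×0.097587 + 0.7152×0.351533 + 0.0722×0.001821
L ≈ 0.272295


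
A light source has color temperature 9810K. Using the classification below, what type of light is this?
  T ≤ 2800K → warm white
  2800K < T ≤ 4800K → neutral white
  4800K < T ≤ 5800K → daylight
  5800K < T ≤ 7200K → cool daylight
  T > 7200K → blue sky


Temperature: 9810K
9810K > 7200K → blue sky
Classification: blue sky


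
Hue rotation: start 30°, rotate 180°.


New hue = (H + rotation) mod 360
New hue = (30 + 180) mod 360
= 210 mod 360
= 210°


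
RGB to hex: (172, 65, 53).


R = 172 → AC (hex)
G = 65 → 41 (hex)
B = 53 → 35 (hex)
Hex = #AC4135


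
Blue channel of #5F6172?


Color: #5F6172
R = 5F = 95
G = 61 = 97
B = 72 = 114
Blue = 114


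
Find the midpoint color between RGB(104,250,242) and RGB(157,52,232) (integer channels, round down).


Midpoint: each channel = ⌊(C₁+C₂)/2⌋
R: ⌊(104+157)/2⌋ = 130
G: ⌊(250+52)/2⌋ = 151
B: ⌊(242+232)/2⌋ = 237
= RGB(130, 151, 237)


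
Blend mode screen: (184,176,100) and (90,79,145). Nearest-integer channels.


Screen: C = 255 - (255-A)×(255-B)/255, rounded to nearest integer
R: 255 - (255-184)×(255-90)/255 = 255 - 11715/255 ≈ 255 - 45.941 = 209.059 → 209
G: 255 - (255-176)×(255-79)/255 = 255 - 13904/255 ≈ 255 - 54.525 = 200.475 → 200
B: 255 - (255-100)×(255-145)/255 = 255 - 17050/255 ≈ 255 - 66.863 = 188.137 → 188
= RGB(209, 200, 188)


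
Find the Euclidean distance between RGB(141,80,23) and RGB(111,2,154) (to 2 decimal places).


d = √[(R₁-R₂)² + (G₁-G₂)² + (B₁-B₂)²]
d = √[(141-111)² + (80-2)² + (23-154)²]
d = √[900 + 6084 + 17161]
d = √24145
d ≈ 155.39


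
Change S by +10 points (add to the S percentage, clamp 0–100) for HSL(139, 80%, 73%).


Original S = 80%
Adjustment = +10 percentage points
New S = 80 + (10) = 90
Clamp to [0, 100] → 90
= HSL(139°, 90%, 73%)


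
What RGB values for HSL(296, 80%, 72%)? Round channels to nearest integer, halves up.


H=296°, S=0.80, L=0.72
C = (1-|2L-1|)×S = (1-|0.44|)×0.80 = 0.448
H' = H/60 = 296/60 ≈ 4.9333; X = C×(1-|H' mod 2 - 1|) ≈ 0.4181
m = L - C/2 = 0.72 - 0.224 = 0.496
Sector ⌊H'⌋ = 4 → (R',G',B') = (≈0.4181, 0.0, 0.448)
RGB = ((R'+m)×255, (G'+m)×255, (B'+m)×255) = (233.104, 126.48, 240.72)
Round half up → RGB(233, 126, 241)


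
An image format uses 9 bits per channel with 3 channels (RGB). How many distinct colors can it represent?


Total bits = 9 bits/channel × 3 channels = 27 bits
Distinct colors = 2^27
= 134,217,728 colors


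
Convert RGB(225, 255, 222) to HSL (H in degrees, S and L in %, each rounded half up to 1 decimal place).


Normalize: R'=225/255≈0.8824, G'=255/255≈1.0000, B'=222/255≈0.8706
Max=255/255, Min=222/255, Δ=Max-Min=33/255
L = (Max+Min)/2 = (255+222)/510 = 477/510 = 0.93529… → L = 93.5%
L > 0.5 → S = Δ/(2-Max-Min) = 33/(510-255-222) = 33/33 = 1 → S = 100.0%
(the 1/255 factors cancel in S and H, so raw channel differences can be used)
Max is G' → H = 60 × ((B-R)/Δ + 2) = 60 × ((222-225)/33 + 2)
  -3/33 + 2 = -0.0909… + 2 = 1.9090…
  H = 60 × 1.9090… = 114.545…° → H = 114.5°
= HSL(114.5°, 100.0%, 93.5%)


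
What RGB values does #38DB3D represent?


38 → 56 (R)
DB → 219 (G)
3D → 61 (B)
= RGB(56, 219, 61)


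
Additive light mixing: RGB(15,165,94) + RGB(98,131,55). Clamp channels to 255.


Additive: each channel = min(255, C₁+C₂)
R: 15+98 = 113 → 113
G: 165+131 = 296 → 255
B: 94+55 = 149 → 149
= RGB(113, 255, 149)


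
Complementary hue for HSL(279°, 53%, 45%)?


Complement = opposite side of color wheel = hue + 180°
H' = (279 + 180) mod 360 = 99°
S and L unchanged.
= HSL(99°, 53%, 45%)


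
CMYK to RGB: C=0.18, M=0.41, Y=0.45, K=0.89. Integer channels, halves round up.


R = 255 × (1-C) × (1-K) = 255 × 0.82 × 0.11 = 23.001 → 23
G = 255 × (1-M) × (1-K) = 255 × 0.59 × 0.11 = 16.5495 → 17
B = 255 × (1-Y) × (1-K) = 255 × 0.55 × 0.11 = 15.4275 → 15
= RGB(23, 17, 15)


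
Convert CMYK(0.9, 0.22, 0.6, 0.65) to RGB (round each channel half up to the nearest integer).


R = 255 × (1-C) × (1-K) = 255 × 0.10 × 0.35 = 8.925 → 9
G = 255 × (1-M) × (1-K) = 255 × 0.78 × 0.35 = 69.615 → 70
B = 255 × (1-Y) × (1-K) = 255 × 0.40 × 0.35 = 35.7 → 36
= RGB(9, 70, 36)


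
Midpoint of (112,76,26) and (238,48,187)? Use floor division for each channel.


Midpoint: each channel = ⌊(C₁+C₂)/2⌋
R: ⌊(112+238)/2⌋ = 175
G: ⌊(76+48)/2⌋ = 62
B: ⌊(26+187)/2⌋ = 106
= RGB(175, 62, 106)


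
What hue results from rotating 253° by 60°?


New hue = (H + rotation) mod 360
New hue = (253 + 60) mod 360
= 313 mod 360
= 313°


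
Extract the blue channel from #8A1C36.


Color: #8A1C36
R = 8A = 138
G = 1C = 28
B = 36 = 54
Blue = 54


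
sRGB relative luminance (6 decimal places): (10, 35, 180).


Linearize each channel (sRGB transfer function): c = v/255; c_lin = c/12.92 if c ≤ 0.04045, else ((c+0.055)/1.055)^2.4
  R: 10/255 ≈ 0.039216 ≤ 0.04045 → 0.039216/12.92 ≈ 0.003035
  G: 35/255 ≈ 0.137255 > 0.04045 → ((0.137255+0.055)/1.055)^2.4 ≈ 0.016807
  B: 180/255 ≈ 0.705882 > 0.04045 → ((0.705882+0.055)/1.055)^2.4 ≈ 0.456411
R_lin = 0.003035, G_lin = 0.016807, B_lin = 0.456411
L = 0.2126×R + 0.7152×G + 0.0722×B
L = 0.2126×0.003035 + 0.7152×0.016807 + 0.0722×0.456411
L ≈ 0.045619


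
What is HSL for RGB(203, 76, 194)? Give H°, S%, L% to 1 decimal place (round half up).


Normalize: R'=203/255≈0.7961, G'=76/255≈0.2980, B'=194/255≈0.7608
Max=203/255, Min=76/255, Δ=Max-Min=127/255
L = (Max+Min)/2 = (203+76)/510 = 279/510 = 0.54705… → L = 54.7%
L > 0.5 → S = Δ/(2-Max-Min) = 127/(510-203-76) = 127/231 = 0.54978… → S = 55.0%
(the 1/255 factors cancel in S and H, so raw channel differences can be used)
Max is R' → H = 60 × (((G-B)/Δ) mod 6) = 60 × (((76-194)/127) mod 6)
  (-118)/127 = -0.9291…; negative, so add 6 → 5.0708…
  H = 60 × 5.0708… = 304.251…° → H = 304.3°
= HSL(304.3°, 55.0%, 54.7%)


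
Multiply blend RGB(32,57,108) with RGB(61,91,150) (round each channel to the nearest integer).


Multiply: C = A×B/255, rounded to nearest integer
R: 32×61/255 = 1952/255 ≈ 7.655 → 8
G: 57×91/255 = 5187/255 ≈ 20.341 → 20
B: 108×150/255 = 16200/255 ≈ 63.529 → 64
= RGB(8, 20, 64)


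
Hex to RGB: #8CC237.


8C → 140 (R)
C2 → 194 (G)
37 → 55 (B)
= RGB(140, 194, 55)


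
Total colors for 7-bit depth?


Colors = 2^bits = 2^7
= 128 colors


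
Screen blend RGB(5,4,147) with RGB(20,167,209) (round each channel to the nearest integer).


Screen: C = 255 - (255-A)×(255-B)/255, rounded to nearest integer
R: 255 - (255-5)×(255-20)/255 = 255 - 58750/255 ≈ 255 - 230.392 = 24.608 → 25
G: 255 - (255-4)×(255-167)/255 = 255 - 22088/255 ≈ 255 - 86.620 = 168.380 → 168
B: 255 - (255-147)×(255-209)/255 = 255 - 4968/255 ≈ 255 - 19.482 = 235.518 → 236
= RGB(25, 168, 236)


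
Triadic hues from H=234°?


Triadic: equally spaced at 120° intervals
H1 = 234°
H2 = (234 + 120) mod 360 = 354°
H3 = (234 + 240) mod 360 = 114°
Triadic = 234°, 354°, 114°


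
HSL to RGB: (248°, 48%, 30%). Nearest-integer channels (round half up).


H=248°, S=0.48, L=0.30
C = (1-|2L-1|)×S = (1-|-0.40|)×0.48 = 0.288
H' = H/60 = 248/60 ≈ 4.1333; X = C×(1-|H' mod 2 - 1|) = 0.0384
m = L - C/2 = 0.30 - 0.144 = 0.156
Sector ⌊H'⌋ = 4 → (R',G',B') = (0.0384, 0.0, 0.288)
RGB = ((R'+m)×255, (G'+m)×255, (B'+m)×255) = (49.572, 39.78, 113.22)
Round half up → RGB(50, 40, 113)


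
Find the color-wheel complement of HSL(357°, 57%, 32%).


Complement = opposite side of color wheel = hue + 180°
H' = (357 + 180) mod 360 = 177°
S and L unchanged.
= HSL(177°, 57%, 32%)


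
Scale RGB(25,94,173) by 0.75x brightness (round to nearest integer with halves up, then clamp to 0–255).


Multiply each channel by 0.75, round half up, clamp to [0, 255]
R: 25×0.75 = 18.75 → round → 19
G: 94×0.75 = 70.5 → round → 71
B: 173×0.75 = 129.75 → round → 130
= RGB(19, 71, 130)


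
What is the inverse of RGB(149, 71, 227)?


Invert: (255-R, 255-G, 255-B)
R: 255-149 = 106
G: 255-71 = 184
B: 255-227 = 28
= RGB(106, 184, 28)


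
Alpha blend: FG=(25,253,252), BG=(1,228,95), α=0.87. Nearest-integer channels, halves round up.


C = α×F + (1-α)×B, with 1-α = 0.13
R: 0.87×25 + 0.13×1 = 21.75 + 0.13 = 21.88 → 22
G: 0.87×253 + 0.13×228 = 220.11 + 29.64 = 249.75 → 250
B: 0.87×252 + 0.13×95 = 219.24 + 12.35 = 231.59 → 232
= RGB(22, 250, 232)


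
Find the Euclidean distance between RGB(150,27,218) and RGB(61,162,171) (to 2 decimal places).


d = √[(R₁-R₂)² + (G₁-G₂)² + (B₁-B₂)²]
d = √[(150-61)² + (27-162)² + (218-171)²]
d = √[7921 + 18225 + 2209]
d = √28355
d ≈ 168.39


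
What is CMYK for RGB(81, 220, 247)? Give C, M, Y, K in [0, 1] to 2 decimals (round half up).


R'=81/255≈0.3176, G'=220/255≈0.8627, B'=247/255≈0.9686
K = 1 - max(R',G',B') = 1 - 247/255 = 8/255 = 0.03137… → 0.03
(1-R'-K)/(1-K) simplifies to (max-R)/max with max = 247:
C = (247-81)/247 = 166/247 = 0.67206… → 0.67
M = (247-220)/247 = 27/247 = 0.10931… → 0.11
Y = (247-247)/247 = 0/247 = 0 → 0.00
= CMYK(0.67, 0.11, 0.00, 0.03)


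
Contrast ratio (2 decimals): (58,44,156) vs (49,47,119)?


Linearize each sRGB channel c=v/255: c/12.92 if c ≤ 0.04045 else ((c+0.055)/1.055)^2.4
L = 0.2126×R_lin + 0.7152×G_lin + 0.0722×B_lin
Color 1 (58,44,156):
  R=58: 58/255≈0.2275 > 0.04045 → ((0.2275+0.055)/1.055)^2.4 ≈ 0.04231
  G=44: 44/255≈0.1725 > 0.04045 → ((0.1725+0.055)/1.055)^2.4 ≈ 0.02519
  B=156: 156/255≈0.6118 > 0.04045 → ((0.6118+0.055)/1.055)^2.4 ≈ 0.33245
  L1 = 0.2126×0.04231 + 0.7152×0.02519 + 0.0722×0.33245 ≈ 0.05101
Color 2 (49,47,119):
  R=49: 49/255≈0.1922 > 0.04045 → ((0.1922+0.055)/1.055)^2.4 ≈ 0.03071
  G=47: 47/255≈0.1843 > 0.04045 → ((0.1843+0.055)/1.055)^2.4 ≈ 0.02843
  B=119: 119/255≈0.4667 > 0.04045 → ((0.4667+0.055)/1.055)^2.4 ≈ 0.18447
  L2 = 0.2126×0.03071 + 0.7152×0.02843 + 0.0722×0.18447 ≈ 0.04018
Lighter = 0.05101, Darker = 0.04018
Ratio = (L_lighter + 0.05) / (L_darker + 0.05)
Ratio = (0.05101 + 0.05) / (0.04018 + 0.05) = 0.10101 / 0.09018 ≈ 1.1201
Ratio ≈ 1.12:1


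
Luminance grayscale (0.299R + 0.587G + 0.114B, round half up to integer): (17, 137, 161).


Gray = 0.299×R + 0.587×G + 0.114×B
Gray = 0.299×17 + 0.587×137 + 0.114×161
Gray = 5.083 + 80.419 + 18.354
Gray = 103.856 → round half up → 104
Gray = 104


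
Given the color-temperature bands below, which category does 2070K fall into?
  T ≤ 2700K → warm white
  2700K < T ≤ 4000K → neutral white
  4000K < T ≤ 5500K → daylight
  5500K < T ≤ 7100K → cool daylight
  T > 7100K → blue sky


Temperature: 2070K
2070K ≤ 2700K → warm white
Classification: warm white


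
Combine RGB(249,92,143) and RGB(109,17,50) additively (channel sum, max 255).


Additive: each channel = min(255, C₁+C₂)
R: 249+109 = 358 → 255
G: 92+17 = 109 → 109
B: 143+50 = 193 → 193
= RGB(255, 109, 193)


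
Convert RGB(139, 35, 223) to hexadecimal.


R = 139 → 8B (hex)
G = 35 → 23 (hex)
B = 223 → DF (hex)
Hex = #8B23DF


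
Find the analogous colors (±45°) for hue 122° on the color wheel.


Base hue: 122°
Left analog: (122 - 45) mod 360 = 77°
Right analog: (122 + 45) mod 360 = 167°
Analogous hues = 77° and 167°


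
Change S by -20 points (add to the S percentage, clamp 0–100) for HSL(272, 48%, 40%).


Original S = 48%
Adjustment = -20 percentage points
New S = 48 + (-20) = 28
Clamp to [0, 100] → 28
= HSL(272°, 28%, 40%)


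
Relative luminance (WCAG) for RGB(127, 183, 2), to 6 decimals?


Linearize each channel (sRGB transfer function): c = v/255; c_lin = c/12.92 if c ≤ 0.04045, else ((c+0.055)/1.055)^2.4
  R: 127/255 ≈ 0.498039 > 0.04045 → ((0.498039+0.055)/1.055)^2.4 ≈ 0.212231
  G: 183/255 ≈ 0.717647 > 0.04045 → ((0.717647+0.055)/1.055)^2.4 ≈ 0.473531
  B: 2/255 ≈ 0.007843 ≤ 0.04045 → 0.007843/12.92 ≈ 0.000607
R_lin = 0.212231, G_lin = 0.473531, B_lin = 0.000607
L = 0.2126×R + 0.7152×G + 0.0722×B
L = 0.2126×0.212231 + 0.7152×0.473531 + 0.0722×0.000607
L ≈ 0.383834


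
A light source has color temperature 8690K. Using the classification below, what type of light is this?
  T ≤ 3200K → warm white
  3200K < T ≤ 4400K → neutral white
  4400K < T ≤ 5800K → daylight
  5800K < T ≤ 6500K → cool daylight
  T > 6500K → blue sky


Temperature: 8690K
8690K > 6500K → blue sky
Classification: blue sky


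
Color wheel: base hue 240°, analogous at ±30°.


Base hue: 240°
Left analog: (240 - 30) mod 360 = 210°
Right analog: (240 + 30) mod 360 = 270°
Analogous hues = 210° and 270°


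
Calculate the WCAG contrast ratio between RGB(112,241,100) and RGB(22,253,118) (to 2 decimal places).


Linearize each sRGB channel c=v/255: c/12.92 if c ≤ 0.04045 else ((c+0.055)/1.055)^2.4
L = 0.2126×R_lin + 0.7152×G_lin + 0.0722×B_lin
Color 1 (112,241,100):
  R=112: 112/255≈0.4392 > 0.04045 → ((0.4392+0.055)/1.055)^2.4 ≈ 0.16203
  G=241: 241/255≈0.9451 > 0.04045 → ((0.9451+0.055)/1.055)^2.4 ≈ 0.87962
  B=100: 100/255≈0.3922 > 0.04045 → ((0.3922+0.055)/1.055)^2.4 ≈ 0.12744
  L1 = 0.2126×0.16203 + 0.7152×0.87962 + 0.0722×0.12744 ≈ 0.67275
Color 2 (22,253,118):
  R=22: 22/255≈0.0863 > 0.04045 → ((0.0863+0.055)/1.055)^2.4 ≈ 0.00802
  G=253: 253/255≈0.9922 > 0.04045 → ((0.9922+0.055)/1.055)^2.4 ≈ 0.98225
  B=118: 118/255≈0.4627 > 0.04045 → ((0.4627+0.055)/1.055)^2.4 ≈ 0.18116
  L2 = 0.2126×0.00802 + 0.7152×0.98225 + 0.0722×0.18116 ≈ 0.71729
Lighter = 0.71729, Darker = 0.67275
Ratio = (L_lighter + 0.05) / (L_darker + 0.05)
Ratio = (0.71729 + 0.05) / (0.67275 + 0.05) = 0.76729 / 0.72275 ≈ 1.0616
Ratio ≈ 1.06:1


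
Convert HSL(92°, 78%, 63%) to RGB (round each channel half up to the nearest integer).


H=92°, S=0.78, L=0.63
C = (1-|2L-1|)×S = (1-|0.26|)×0.78 = 0.5772
H' = H/60 = 92/60 ≈ 1.5333; X = C×(1-|H' mod 2 - 1|) = 0.26936
m = L - C/2 = 0.63 - 0.2886 = 0.3414
Sector ⌊H'⌋ = 1 → (R',G',B') = (0.26936, 0.5772, 0.0)
RGB = ((R'+m)×255, (G'+m)×255, (B'+m)×255) = (155.7438, 234.243, 87.057)
Round half up → RGB(156, 234, 87)


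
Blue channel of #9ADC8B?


Color: #9ADC8B
R = 9A = 154
G = DC = 220
B = 8B = 139
Blue = 139


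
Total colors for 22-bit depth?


Colors = 2^bits = 2^22
= 4,194,304 colors


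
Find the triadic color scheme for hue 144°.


Triadic: equally spaced at 120° intervals
H1 = 144°
H2 = (144 + 120) mod 360 = 264°
H3 = (144 + 240) mod 360 = 24°
Triadic = 144°, 264°, 24°


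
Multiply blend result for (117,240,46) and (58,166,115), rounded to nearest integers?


Multiply: C = A×B/255, rounded to nearest integer
R: 117×58/255 = 6786/255 ≈ 26.612 → 27
G: 240×166/255 = 39840/255 ≈ 156.235 → 156
B: 46×115/255 = 5290/255 ≈ 20.745 → 21
= RGB(27, 156, 21)


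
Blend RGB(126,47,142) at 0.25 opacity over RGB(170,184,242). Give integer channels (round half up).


C = α×F + (1-α)×B, with 1-α = 0.75
R: 0.25×126 + 0.75×170 = 31.50 + 127.50 = 159.00 → 159
G: 0.25×47 + 0.75×184 = 11.75 + 138.00 = 149.75 → 150
B: 0.25×142 + 0.75×242 = 35.50 + 181.50 = 217.00 → 217
= RGB(159, 150, 217)


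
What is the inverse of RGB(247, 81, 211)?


Invert: (255-R, 255-G, 255-B)
R: 255-247 = 8
G: 255-81 = 174
B: 255-211 = 44
= RGB(8, 174, 44)


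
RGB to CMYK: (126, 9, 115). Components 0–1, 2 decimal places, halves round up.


R'=126/255≈0.4941, G'=9/255≈0.0353, B'=115/255≈0.4510
K = 1 - max(R',G',B') = 1 - 126/255 = 129/255 = 0.50588… → 0.51
(1-R'-K)/(1-K) simplifies to (max-R)/max with max = 126:
C = (126-126)/126 = 0/126 = 0 → 0.00
M = (126-9)/126 = 117/126 = 0.92857… → 0.93
Y = (126-115)/126 = 11/126 = 0.08730… → 0.09
= CMYK(0.00, 0.93, 0.09, 0.51)


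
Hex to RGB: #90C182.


90 → 144 (R)
C1 → 193 (G)
82 → 130 (B)
= RGB(144, 193, 130)


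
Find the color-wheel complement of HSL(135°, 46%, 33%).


Complement = opposite side of color wheel = hue + 180°
H' = (135 + 180) mod 360 = 315°
S and L unchanged.
= HSL(315°, 46%, 33%)


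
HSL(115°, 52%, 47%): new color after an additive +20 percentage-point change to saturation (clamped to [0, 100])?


Original S = 52%
Adjustment = +20 percentage points
New S = 52 + (20) = 72
Clamp to [0, 100] → 72
= HSL(115°, 72%, 47%)


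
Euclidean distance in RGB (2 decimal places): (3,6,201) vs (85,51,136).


d = √[(R₁-R₂)² + (G₁-G₂)² + (B₁-B₂)²]
d = √[(3-85)² + (6-51)² + (201-136)²]
d = √[6724 + 2025 + 4225]
d = √12974
d ≈ 113.90


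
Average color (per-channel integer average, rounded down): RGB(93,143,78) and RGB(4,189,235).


Midpoint: each channel = ⌊(C₁+C₂)/2⌋
R: ⌊(93+4)/2⌋ = 48
G: ⌊(143+189)/2⌋ = 166
B: ⌊(78+235)/2⌋ = 156
= RGB(48, 166, 156)


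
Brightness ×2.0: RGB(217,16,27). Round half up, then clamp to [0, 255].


Multiply each channel by 2.0, round half up, clamp to [0, 255]
R: 217×2.0 = 434 → clamp → 255
G: 16×2.0 = 32
B: 27×2.0 = 54
= RGB(255, 32, 54)


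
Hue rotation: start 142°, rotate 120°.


New hue = (H + rotation) mod 360
New hue = (142 + 120) mod 360
= 262 mod 360
= 262°


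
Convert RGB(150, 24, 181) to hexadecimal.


R = 150 → 96 (hex)
G = 24 → 18 (hex)
B = 181 → B5 (hex)
Hex = #9618B5


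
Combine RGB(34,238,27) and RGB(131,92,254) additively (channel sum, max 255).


Additive: each channel = min(255, C₁+C₂)
R: 34+131 = 165 → 165
G: 238+92 = 330 → 255
B: 27+254 = 281 → 255
= RGB(165, 255, 255)


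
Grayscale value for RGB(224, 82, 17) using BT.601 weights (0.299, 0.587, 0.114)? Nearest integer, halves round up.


Gray = 0.299×R + 0.587×G + 0.114×B
Gray = 0.299×224 + 0.587×82 + 0.114×17
Gray = 66.976 + 48.134 + 1.938
Gray = 117.048 → round half up → 117
Gray = 117


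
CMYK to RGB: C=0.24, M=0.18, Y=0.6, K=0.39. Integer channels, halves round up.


R = 255 × (1-C) × (1-K) = 255 × 0.76 × 0.61 = 118.218 → 118
G = 255 × (1-M) × (1-K) = 255 × 0.82 × 0.61 = 127.551 → 128
B = 255 × (1-Y) × (1-K) = 255 × 0.40 × 0.61 = 62.22 → 62
= RGB(118, 128, 62)


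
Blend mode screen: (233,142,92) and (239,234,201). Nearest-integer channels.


Screen: C = 255 - (255-A)×(255-B)/255, rounded to nearest integer
R: 255 - (255-233)×(255-239)/255 = 255 - 352/255 ≈ 255 - 1.380 = 253.620 → 254
G: 255 - (255-142)×(255-234)/255 = 255 - 2373/255 ≈ 255 - 9.306 = 245.694 → 246
B: 255 - (255-92)×(255-201)/255 = 255 - 8802/255 ≈ 255 - 34.518 = 220.482 → 220
= RGB(254, 246, 220)


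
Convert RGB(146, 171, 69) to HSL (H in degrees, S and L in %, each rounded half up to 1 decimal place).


Normalize: R'=146/255≈0.5725, G'=171/255≈0.6706, B'=69/255≈0.2706
Max=171/255, Min=69/255, Δ=Max-Min=102/255
L = (Max+Min)/2 = (171+69)/510 = 240/510 = 0.47058… → L = 47.1%
L ≤ 0.5 → S = Δ/(Max+Min) = 102/(171+69) = 102/240 = 0.425 → S = 42.5%
(the 1/255 factors cancel in S and H, so raw channel differences can be used)
Max is G' → H = 60 × ((B-R)/Δ + 2) = 60 × ((69-146)/102 + 2)
  -77/102 + 2 = -0.7549… + 2 = 1.2450…
  H = 60 × 1.2450… = 74.705…° → H = 74.7°
= HSL(74.7°, 42.5%, 47.1%)


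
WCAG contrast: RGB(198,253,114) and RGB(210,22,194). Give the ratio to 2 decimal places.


Linearize each sRGB channel c=v/255: c/12.92 if c ≤ 0.04045 else ((c+0.055)/1.055)^2.4
L = 0.2126×R_lin + 0.7152×G_lin + 0.0722×B_lin
Color 1 (198,253,114):
  R=198: 198/255≈0.7765 > 0.04045 → ((0.7765+0.055)/1.055)^2.4 ≈ 0.56471
  G=253: 253/255≈0.9922 > 0.04045 → ((0.9922+0.055)/1.055)^2.4 ≈ 0.98225
  B=114: 114/255≈0.4471 > 0.04045 → ((0.4471+0.055)/1.055)^2.4 ≈ 0.16827
  L1 = 0.2126×0.56471 + 0.7152×0.98225 + 0.0722×0.16827 ≈ 0.83471
Color 2 (210,22,194):
  R=210: 210/255≈0.8235 > 0.04045 → ((0.8235+0.055)/1.055)^2.4 ≈ 0.64448
  G=22: 22/255≈0.0863 > 0.04045 → ((0.0863+0.055)/1.055)^2.4 ≈ 0.00802
  B=194: 194/255≈0.7608 > 0.04045 → ((0.7608+0.055)/1.055)^2.4 ≈ 0.53948
  L2 = 0.2126×0.64448 + 0.7152×0.00802 + 0.0722×0.53948 ≈ 0.18170
Lighter = 0.83471, Darker = 0.18170
Ratio = (L_lighter + 0.05) / (L_darker + 0.05)
Ratio = (0.83471 + 0.05) / (0.18170 + 0.05) = 0.88471 / 0.23170 ≈ 3.8183
Ratio ≈ 3.82:1
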